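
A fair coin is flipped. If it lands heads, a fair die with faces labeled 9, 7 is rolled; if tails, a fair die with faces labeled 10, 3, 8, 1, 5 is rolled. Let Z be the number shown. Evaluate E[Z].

67/10

E[Z | heads] = (9+7)/2 = 8.
E[Z | tails] = (10+3+8+1+5)/5 = 27/5.
By the law of total expectation,
E[Z] = (1/2)·(8) + (1/2)·(27/5) = 67/10.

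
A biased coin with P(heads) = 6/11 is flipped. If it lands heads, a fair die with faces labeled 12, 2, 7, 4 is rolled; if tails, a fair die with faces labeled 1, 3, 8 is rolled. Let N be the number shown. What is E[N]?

115/22

E[N | heads] = (12+2+7+4)/4 = 25/4.
E[N | tails] = (1+3+8)/3 = 4.
By the law of total expectation,
E[N] = (6/11)·(25/4) + (5/11)·(4) = 115/22.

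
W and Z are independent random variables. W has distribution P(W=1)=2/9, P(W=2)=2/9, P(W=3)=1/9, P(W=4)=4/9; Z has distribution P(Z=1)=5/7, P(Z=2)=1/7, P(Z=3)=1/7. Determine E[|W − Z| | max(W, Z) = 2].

6/7

P(max(W, Z) = 2) = 2/9.
Summing |W−Z|·P(x,y) over outcomes with max(W, Z) = 2 gives 4/21.
E[|W − Z| | max(W, Z) = 2] = (4/21) / (2/9) = 6/7.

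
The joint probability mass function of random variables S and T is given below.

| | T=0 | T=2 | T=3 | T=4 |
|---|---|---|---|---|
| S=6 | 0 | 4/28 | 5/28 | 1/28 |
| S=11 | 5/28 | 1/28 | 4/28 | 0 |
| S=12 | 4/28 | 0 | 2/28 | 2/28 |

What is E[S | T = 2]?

P(T = 2) = 5/28.
Summing S·P(S=x,T=y) over the conditioning event gives 5/4.
E[S | T = 2] = (5/4) / (5/28) = 7.

7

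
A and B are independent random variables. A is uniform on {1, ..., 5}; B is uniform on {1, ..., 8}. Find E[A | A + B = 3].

Outcomes with A + B = 3: (1,2), (2,1), each with probability 1/40.
E[A | A + B = 3] = (1 + 2) / 2 = 3/2.

3/2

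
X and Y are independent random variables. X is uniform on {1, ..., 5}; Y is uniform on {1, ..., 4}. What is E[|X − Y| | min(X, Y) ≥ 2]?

P(min(X, Y) ≥ 2) = 3/5.
Summing |X−Y|·P(x,y) over outcomes with min(X, Y) ≥ 2 gives 7/10.
E[|X − Y| | min(X, Y) ≥ 2] = (7/10) / (3/5) = 7/6.

7/6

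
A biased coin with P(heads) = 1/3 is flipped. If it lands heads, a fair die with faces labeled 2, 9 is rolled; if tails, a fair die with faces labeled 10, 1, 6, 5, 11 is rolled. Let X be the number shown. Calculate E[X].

E[X | heads] = (2+9)/2 = 11/2.
E[X | tails] = (10+1+6+5+11)/5 = 33/5.
By the law of total expectation,
E[X] = (1/3)·(11/2) + (2/3)·(33/5) = 187/30.

187/30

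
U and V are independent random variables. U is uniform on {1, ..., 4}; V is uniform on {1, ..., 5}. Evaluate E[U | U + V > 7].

11/3

P(U + V > 7) = 3/20.
Summing U·P(x,y) over outcomes with U + V > 7 gives 11/20.
E[U | U + V > 7] = (11/20) / (3/20) = 11/3.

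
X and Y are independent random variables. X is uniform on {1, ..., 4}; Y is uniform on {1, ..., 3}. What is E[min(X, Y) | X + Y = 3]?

Outcomes with X + Y = 3: (1,2), (2,1), each with probability 1/12.
E[min(X, Y) | X + Y = 3] = (1 + 1) / 2 = 1.

1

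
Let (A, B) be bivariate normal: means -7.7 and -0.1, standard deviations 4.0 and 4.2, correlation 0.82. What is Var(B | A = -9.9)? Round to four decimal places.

5.7789

The conditional variance in a bivariate normal is σ_B²(1 − ρ²), independent of x.
Var(B | A=-9.9) = (4.2)²·(1 − (0.82)²) = 17.64·0.3276 = 5.7789.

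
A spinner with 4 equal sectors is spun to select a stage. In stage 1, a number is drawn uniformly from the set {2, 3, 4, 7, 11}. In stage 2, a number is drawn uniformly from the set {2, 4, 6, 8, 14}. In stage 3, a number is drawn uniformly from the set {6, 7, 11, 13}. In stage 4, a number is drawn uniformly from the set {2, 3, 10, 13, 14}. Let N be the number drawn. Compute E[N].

E[N | stage 1] = (2+3+4+7+11)/5 = 27/5.
E[N | stage 2] = (2+4+6+8+14)/5 = 34/5.
E[N | stage 3] = (6+7+11+13)/4 = 37/4.
E[N | stage 4] = (2+3+10+13+14)/5 = 42/5.
E[N] = (1/4)·(27/5) + (1/4)·(34/5) + (1/4)·(37/4) + (1/4)·(42/5) = 597/80.

597/80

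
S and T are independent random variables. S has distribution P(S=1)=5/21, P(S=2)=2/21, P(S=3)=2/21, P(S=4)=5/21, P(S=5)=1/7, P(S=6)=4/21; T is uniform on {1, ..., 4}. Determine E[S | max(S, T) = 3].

27/13

P(max(S, T) = 3) = 13/84.
Summing S·P(x,y) over outcomes with max(S, T) = 3 gives 9/28.
E[S | max(S, T) = 3] = (9/28) / (13/84) = 27/13.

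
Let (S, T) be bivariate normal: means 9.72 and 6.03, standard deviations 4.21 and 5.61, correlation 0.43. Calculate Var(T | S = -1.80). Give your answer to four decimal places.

25.6529

The conditional variance in a bivariate normal is σ_T²(1 − ρ²), independent of x.
Var(T | S=-1.80) = (5.61)²·(1 − (0.43)²) = 31.4721·0.8151 = 25.6529.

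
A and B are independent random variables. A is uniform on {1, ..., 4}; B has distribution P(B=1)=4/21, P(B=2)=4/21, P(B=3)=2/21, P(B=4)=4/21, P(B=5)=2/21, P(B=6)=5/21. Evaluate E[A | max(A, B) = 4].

P(max(A, B) = 4) = 13/42.
Summing A·P(x,y) over outcomes with max(A, B) = 4 gives 20/21.
E[A | max(A, B) = 4] = (20/21) / (13/42) = 40/13.

40/13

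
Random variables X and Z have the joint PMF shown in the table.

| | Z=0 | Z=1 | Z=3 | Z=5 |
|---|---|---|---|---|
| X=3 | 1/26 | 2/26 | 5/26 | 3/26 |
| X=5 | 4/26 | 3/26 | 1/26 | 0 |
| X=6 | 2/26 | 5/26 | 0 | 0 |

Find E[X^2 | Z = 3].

35/3

P(Z = 3) = 3/13.
Σ X^2·P over the event = 9·(5/26) + 25·(1/26) = 35/13.
E[X^2 | Z = 3] = (35/13) / (3/13) = 35/3.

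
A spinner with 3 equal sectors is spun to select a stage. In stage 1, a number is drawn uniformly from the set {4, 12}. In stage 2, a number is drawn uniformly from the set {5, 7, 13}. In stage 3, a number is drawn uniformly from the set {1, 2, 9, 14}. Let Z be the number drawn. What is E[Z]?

137/18

E[Z | stage 1] = (4+12)/2 = 8.
E[Z | stage 2] = (5+7+13)/3 = 25/3.
E[Z | stage 3] = (1+2+9+14)/4 = 13/2.
By the law of total expectation,
E[Z] = (1/3)·(8) + (1/3)·(25/3) + (1/3)·(13/2) = 137/18.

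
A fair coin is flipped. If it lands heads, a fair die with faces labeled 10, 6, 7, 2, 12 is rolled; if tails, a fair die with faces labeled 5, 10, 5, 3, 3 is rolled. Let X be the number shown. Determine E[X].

63/10

E[X | heads] = (10+6+7+2+12)/5 = 37/5.
E[X | tails] = (5+10+5+3+3)/5 = 26/5.
E[X] = (1/2)·(37/5) + (1/2)·(26/5) = 63/10.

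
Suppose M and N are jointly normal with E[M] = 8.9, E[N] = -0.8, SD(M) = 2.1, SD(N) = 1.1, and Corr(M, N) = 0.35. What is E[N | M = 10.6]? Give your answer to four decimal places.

-0.4883

For a bivariate normal, E[N | M=x] = μ_N + ρ·(σ_N/σ_M)·(x − μ_M).
E[N | M=10.6] = -0.8 + (0.35)·(1.1/2.1)·(10.6 − (8.9)) = -0.8 + (0.18333)·(1.7) = -0.4883.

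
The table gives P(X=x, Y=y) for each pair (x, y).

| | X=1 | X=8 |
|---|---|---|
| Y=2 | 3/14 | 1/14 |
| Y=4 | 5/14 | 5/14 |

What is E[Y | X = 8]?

11/3

P(X = 8) = 3/7.
Σ Y·P over the event = 2·(1/14) + 4·(5/14) = 11/7.
E[Y | X = 8] = (11/7) / (3/7) = 11/3.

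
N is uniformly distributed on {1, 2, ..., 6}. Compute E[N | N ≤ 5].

3

Given N ≤ 5, N is equally likely to be any of {1, 2, 3, 4, 5}.
E[N | N ≤ 5] = (1 + 2 + 3 + 4 + 5) / 5 = 3.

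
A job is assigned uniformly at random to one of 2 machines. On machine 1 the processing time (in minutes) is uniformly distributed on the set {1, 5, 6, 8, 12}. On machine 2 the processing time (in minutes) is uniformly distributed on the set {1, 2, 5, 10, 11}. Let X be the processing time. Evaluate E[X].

61/10

E[X | machine 1] = (1+5+6+8+12)/5 = 32/5.
E[X | machine 2] = (1+2+5+10+11)/5 = 29/5.
By the law of total expectation,
E[X] = (1/2)·(32/5) + (1/2)·(29/5) = 61/10.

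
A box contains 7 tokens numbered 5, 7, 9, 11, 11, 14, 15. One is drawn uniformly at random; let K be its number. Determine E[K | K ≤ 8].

P(K ≤ 8) = 2/7.
Σ over the event: 5·1/7 + 7·1/7 = 12/7.
E[K | K ≤ 8] = (12/7) / (2/7) = 6.

6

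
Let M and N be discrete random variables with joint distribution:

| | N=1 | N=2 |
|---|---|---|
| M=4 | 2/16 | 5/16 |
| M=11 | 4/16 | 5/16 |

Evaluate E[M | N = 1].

P(N = 1) = 3/8.
Σ M·P over the event = 4·(2/16) + 11·(4/16) = 13/4.
E[M | N = 1] = (13/4) / (3/8) = 26/3.

26/3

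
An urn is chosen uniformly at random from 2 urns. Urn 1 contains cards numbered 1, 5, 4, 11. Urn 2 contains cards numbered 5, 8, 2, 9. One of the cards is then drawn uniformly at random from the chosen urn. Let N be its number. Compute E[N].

E[N | urn 1] = (1+5+4+11)/4 = 21/4.
E[N | urn 2] = (5+8+2+9)/4 = 6.
E[N] = (1/2)·(21/4) + (1/2)·(6) = 45/8.

45/8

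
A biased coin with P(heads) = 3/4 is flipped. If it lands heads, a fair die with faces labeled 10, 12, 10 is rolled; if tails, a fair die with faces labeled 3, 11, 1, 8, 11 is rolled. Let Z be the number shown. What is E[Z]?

E[Z | heads] = (10+12+10)/3 = 32/3.
E[Z | tails] = (3+11+1+8+11)/5 = 34/5.
E[Z] = (3/4)·(32/3) + (1/4)·(34/5) = 97/10.

97/10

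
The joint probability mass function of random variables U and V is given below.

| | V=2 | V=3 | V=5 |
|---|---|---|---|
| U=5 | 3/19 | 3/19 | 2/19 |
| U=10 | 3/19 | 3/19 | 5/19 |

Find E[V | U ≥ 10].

40/11

P(U ≥ 10) = 11/19.
Σ V·P over the event = 2·(3/19) + 3·(3/19) + 5·(5/19) = 40/19.
E[V | U ≥ 10] = (40/19) / (11/19) = 40/11.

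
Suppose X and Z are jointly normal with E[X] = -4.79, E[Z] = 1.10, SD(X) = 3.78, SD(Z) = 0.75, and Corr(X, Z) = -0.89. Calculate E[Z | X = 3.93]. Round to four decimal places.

The regression of Z on X has slope ρ·σ_Z/σ_X and passes through (μ_X, μ_Z).
E[Z | X=3.93] = 1.10 + (-0.89)·(0.75/3.78)·(3.93 − (-4.79)) = 1.10 + (-0.176587)·(8.72) = -0.4398.

-0.4398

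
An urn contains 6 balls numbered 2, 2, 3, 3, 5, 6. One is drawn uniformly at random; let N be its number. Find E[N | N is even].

P(N is even) = 1/2.
Σ over the event: 2·1/3 + 6·1/6 = 5/3.
E[N | N is even] = (5/3) / (1/2) = 10/3.

10/3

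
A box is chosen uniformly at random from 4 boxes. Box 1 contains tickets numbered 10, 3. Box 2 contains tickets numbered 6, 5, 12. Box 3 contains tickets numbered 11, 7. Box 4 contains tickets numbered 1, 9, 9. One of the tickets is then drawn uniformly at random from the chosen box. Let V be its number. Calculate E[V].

E[V | box 1] = (10+3)/2 = 13/2.
E[V | box 2] = (6+5+12)/3 = 23/3.
E[V | box 3] = (11+7)/2 = 9.
E[V | box 4] = (1+9+9)/3 = 19/3.
E[V] = (1/4)·(13/2) + (1/4)·(23/3) + (1/4)·(9) + (1/4)·(19/3) = 59/8.

59/8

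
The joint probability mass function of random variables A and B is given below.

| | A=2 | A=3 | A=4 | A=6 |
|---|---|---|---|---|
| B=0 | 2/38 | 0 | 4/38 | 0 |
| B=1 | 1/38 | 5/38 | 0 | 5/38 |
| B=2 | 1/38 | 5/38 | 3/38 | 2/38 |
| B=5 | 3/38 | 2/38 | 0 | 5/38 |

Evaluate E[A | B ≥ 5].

P(B ≥ 5) = 5/19.
Σ A·P over the event = 2·(3/38) + 3·(2/38) + 6·(5/38) = 21/19.
E[A | B ≥ 5] = (21/19) / (5/19) = 21/5.

21/5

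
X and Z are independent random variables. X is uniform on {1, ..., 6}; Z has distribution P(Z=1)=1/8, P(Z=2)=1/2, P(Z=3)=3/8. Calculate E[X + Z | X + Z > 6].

P(X + Z > 6) = 3/8.
Summing (X+Z)·P(x,y) over outcomes with X + Z > 6 gives 139/48.
E[X + Z | X + Z > 6] = (139/48) / (3/8) = 139/18.

139/18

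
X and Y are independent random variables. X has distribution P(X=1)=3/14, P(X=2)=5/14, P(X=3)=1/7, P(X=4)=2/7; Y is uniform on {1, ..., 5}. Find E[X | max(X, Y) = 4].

P(max(X, Y) = 4) = 13/35.
Summing X·P(x,y) over outcomes with max(X, Y) = 4 gives 83/70.
E[X | max(X, Y) = 4] = (83/70) / (13/35) = 83/26.

83/26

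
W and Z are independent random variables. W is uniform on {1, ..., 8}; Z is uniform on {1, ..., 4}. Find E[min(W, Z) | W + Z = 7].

Outcomes with W + Z = 7: (3,4), (4,3), (5,2), (6,1), each with probability 1/32.
E[min(W, Z) | W + Z = 7] = (3 + 3 + 2 + 1) / 4 = 9/4.

9/4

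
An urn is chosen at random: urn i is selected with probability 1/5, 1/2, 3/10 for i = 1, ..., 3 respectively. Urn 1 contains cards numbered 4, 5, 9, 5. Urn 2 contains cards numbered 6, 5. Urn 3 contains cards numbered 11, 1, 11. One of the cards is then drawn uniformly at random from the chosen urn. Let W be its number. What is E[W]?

31/5

E[W | urn 1] = (4+5+9+5)/4 = 23/4.
E[W | urn 2] = (6+5)/2 = 11/2.
E[W | urn 3] = (11+1+11)/3 = 23/3.
E[W] = (1/5)·(23/4) + (1/2)·(11/2) + (3/10)·(23/3) = 31/5.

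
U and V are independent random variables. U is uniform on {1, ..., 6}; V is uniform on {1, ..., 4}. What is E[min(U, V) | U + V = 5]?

3/2

P(U + V = 5) = 1/6.
Summing min(U,V)·P(x,y) over outcomes with U + V = 5 gives 1/4.
E[min(U, V) | U + V = 5] = (1/4) / (1/6) = 3/2.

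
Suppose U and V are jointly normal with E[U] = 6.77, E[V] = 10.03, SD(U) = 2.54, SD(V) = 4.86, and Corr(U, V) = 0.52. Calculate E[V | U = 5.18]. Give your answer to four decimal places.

8.4480

The regression of V on U has slope ρ·σ_V/σ_U and passes through (μ_U, μ_V).
E[V | U=5.18] = 10.03 + (0.52)·(4.86/2.54)·(5.18 − (6.77)) = 10.03 + (0.99496)·(-1.59) = 8.4480.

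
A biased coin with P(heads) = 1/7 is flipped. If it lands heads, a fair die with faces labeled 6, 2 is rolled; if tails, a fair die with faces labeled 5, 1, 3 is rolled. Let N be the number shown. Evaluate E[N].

22/7

E[N | heads] = (6+2)/2 = 4.
E[N | tails] = (5+1+3)/3 = 3.
By the law of total expectation,
E[N] = (1/7)·(4) + (6/7)·(3) = 22/7.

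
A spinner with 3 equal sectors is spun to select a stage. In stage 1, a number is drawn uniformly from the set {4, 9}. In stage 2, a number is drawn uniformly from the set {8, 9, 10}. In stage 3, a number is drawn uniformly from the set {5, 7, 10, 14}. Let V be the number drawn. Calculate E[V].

E[V | stage 1] = (4+9)/2 = 13/2.
E[V | stage 2] = (8+9+10)/3 = 9.
E[V | stage 3] = (5+7+10+14)/4 = 9.
By the law of total expectation,
E[V] = (1/3)·(13/2) + (1/3)·(9) + (1/3)·(9) = 49/6.

49/6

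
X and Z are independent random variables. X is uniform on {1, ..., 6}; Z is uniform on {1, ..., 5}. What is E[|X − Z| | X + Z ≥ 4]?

53/27

P(X + Z ≥ 4) = 9/10.
Summing |X−Z|·P(x,y) over outcomes with X + Z ≥ 4 gives 53/30.
E[|X − Z| | X + Z ≥ 4] = (53/30) / (9/10) = 53/27.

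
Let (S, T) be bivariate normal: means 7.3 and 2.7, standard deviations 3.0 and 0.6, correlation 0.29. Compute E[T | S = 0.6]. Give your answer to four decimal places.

2.3114

E[T | S=x] = μ_T + ρ(σ_T/σ_S)(x − μ_S) for jointly normal variables.
E[T | S=0.6] = 2.7 + (0.29)·(0.6/3.0)·(0.6 − (7.3)) = 2.7 + (0.058)·(-6.7) = 2.3114.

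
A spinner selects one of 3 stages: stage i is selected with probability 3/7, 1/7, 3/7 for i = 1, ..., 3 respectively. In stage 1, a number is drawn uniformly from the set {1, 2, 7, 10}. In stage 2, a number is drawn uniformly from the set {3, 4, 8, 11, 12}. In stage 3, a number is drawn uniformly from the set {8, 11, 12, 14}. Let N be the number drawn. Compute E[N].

E[N | stage 1] = (1+2+7+10)/4 = 5.
E[N | stage 2] = (3+4+8+11+12)/5 = 38/5.
E[N | stage 3] = (8+11+12+14)/4 = 45/4.
By the law of total expectation,
E[N] = (3/7)·(5) + (1/7)·(38/5) + (3/7)·(45/4) = 161/20.

161/20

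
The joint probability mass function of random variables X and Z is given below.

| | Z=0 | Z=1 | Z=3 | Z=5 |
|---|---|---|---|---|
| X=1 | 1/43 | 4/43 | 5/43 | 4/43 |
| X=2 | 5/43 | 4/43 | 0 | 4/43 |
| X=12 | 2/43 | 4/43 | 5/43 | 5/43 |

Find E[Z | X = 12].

11/4

P(X = 12) = 16/43.
Σ Z·P over the event = 0·(2/43) + 1·(4/43) + 3·(5/43) + 5·(5/43) = 44/43.
E[Z | X = 12] = (44/43) / (16/43) = 11/4.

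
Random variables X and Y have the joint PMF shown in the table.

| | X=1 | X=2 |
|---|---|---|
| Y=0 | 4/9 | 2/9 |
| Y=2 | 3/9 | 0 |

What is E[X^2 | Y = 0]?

P(Y = 0) = 2/3.
Σ X^2·P over the event = 1·(4/9) + 4·(2/9) = 4/3.
E[X^2 | Y = 0] = (4/3) / (2/3) = 2.

2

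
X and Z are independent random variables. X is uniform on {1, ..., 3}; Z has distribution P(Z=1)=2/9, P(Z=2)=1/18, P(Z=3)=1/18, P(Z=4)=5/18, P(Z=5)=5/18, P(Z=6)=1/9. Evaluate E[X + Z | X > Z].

P(X > Z) = 1/6.
Summing (X+Z)·P(x,y) over outcomes with X > Z gives 11/18.
E[X + Z | X > Z] = (11/18) / (1/6) = 11/3.

11/3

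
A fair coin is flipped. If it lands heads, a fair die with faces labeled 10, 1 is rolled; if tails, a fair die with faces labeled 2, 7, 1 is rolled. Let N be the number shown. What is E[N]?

E[N | heads] = (10+1)/2 = 11/2.
E[N | tails] = (2+7+1)/3 = 10/3.
E[N] = (1/2)·(11/2) + (1/2)·(10/3) = 53/12.

53/12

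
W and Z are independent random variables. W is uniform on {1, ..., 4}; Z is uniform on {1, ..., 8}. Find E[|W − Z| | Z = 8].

11/2

Outcomes with Z = 8: (1,8), (2,8), (3,8), (4,8), each with probability 1/32.
E[|W − Z| | Z = 8] = (7 + 6 + 5 + 4) / 4 = 11/2.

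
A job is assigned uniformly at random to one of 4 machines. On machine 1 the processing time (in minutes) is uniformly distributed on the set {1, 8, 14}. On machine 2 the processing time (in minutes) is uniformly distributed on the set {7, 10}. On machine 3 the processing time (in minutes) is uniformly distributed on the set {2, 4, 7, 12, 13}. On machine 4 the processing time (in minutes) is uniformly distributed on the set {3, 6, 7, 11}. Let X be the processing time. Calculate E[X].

E[X | machine 1] = (1+8+14)/3 = 23/3.
E[X | machine 2] = (7+10)/2 = 17/2.
E[X | machine 3] = (2+4+7+12+13)/5 = 38/5.
E[X | machine 4] = (3+6+7+11)/4 = 27/4.
E[X] = (1/4)·(23/3) + (1/4)·(17/2) + (1/4)·(38/5) + (1/4)·(27/4) = 1831/240.

1831/240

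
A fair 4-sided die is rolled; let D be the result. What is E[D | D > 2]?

Given D > 2, D is equally likely to be any of {3, 4}.
E[D | D > 2] = (3 + 4) / 2 = 7/2.

7/2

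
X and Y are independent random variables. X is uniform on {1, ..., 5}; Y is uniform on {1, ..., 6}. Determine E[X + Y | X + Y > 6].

P(X + Y > 6) = 1/2.
Summing (X+Y)·P(x,y) over outcomes with X + Y > 6 gives 25/6.
E[X + Y | X + Y > 6] = (25/6) / (1/2) = 25/3.

25/3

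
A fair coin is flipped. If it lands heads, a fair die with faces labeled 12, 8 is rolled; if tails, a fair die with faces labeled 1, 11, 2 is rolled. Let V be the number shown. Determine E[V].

E[V | heads] = (12+8)/2 = 10.
E[V | tails] = (1+11+2)/3 = 14/3.
By the law of total expectation,
E[V] = (1/2)·(10) + (1/2)·(14/3) = 22/3.

22/3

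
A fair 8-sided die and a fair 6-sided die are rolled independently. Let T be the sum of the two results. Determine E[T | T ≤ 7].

P(T ≤ 7) = 7/16.
Σ over the event: 2·1/48 + 3·1/24 + 4·1/16 + 5·1/12 + 6·5/48 + 7·1/8 = 7/3.
E[T | T ≤ 7] = (7/3) / (7/16) = 16/3.

16/3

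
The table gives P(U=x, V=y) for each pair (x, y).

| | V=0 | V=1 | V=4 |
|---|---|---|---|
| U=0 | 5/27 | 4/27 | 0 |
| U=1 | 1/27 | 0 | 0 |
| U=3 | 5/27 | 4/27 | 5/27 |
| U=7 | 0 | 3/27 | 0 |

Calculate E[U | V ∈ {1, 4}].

3

P(V ∈ {1, 4}) = 16/27.
Σ U·P over the event = 0·(4/27) + 3·(4/27) + 3·(5/27) + 7·(3/27) = 16/9.
E[U | V ∈ {1, 4}] = (16/9) / (16/27) = 3.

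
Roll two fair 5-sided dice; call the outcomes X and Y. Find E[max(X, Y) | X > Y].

4

Outcomes with X > Y: (2,1), (3,1), (3,2), (4,1), (4,2), (4,3), (5,1), (5,2), (5,3), (5,4), each with probability 1/25.
E[max(X, Y) | X > Y] = (2 + 3 + 3 + 4 + 4 + 4 + 5 + 5 + 5 + 5) / 10 = 4.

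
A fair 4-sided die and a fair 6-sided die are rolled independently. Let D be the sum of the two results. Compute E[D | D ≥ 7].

8

P(D ≥ 7) = 5/12.
Σ over the event: 7·1/6 + 8·1/8 + 9·1/12 + 10·1/24 = 10/3.
E[D | D ≥ 7] = (10/3) / (5/12) = 8.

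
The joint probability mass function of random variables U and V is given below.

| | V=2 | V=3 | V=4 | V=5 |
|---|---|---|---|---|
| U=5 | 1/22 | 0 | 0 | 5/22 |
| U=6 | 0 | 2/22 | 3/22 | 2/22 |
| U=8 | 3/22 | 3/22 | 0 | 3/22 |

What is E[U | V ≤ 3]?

65/9

P(V ≤ 3) = 9/22.
Σ U·P over the event = 5·(1/22) + 6·(2/22) + 8·(3/22) + 8·(3/22) = 65/22.
E[U | V ≤ 3] = (65/22) / (9/22) = 65/9.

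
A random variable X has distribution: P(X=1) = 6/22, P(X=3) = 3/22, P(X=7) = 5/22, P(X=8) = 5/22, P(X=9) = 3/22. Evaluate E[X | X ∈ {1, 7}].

P(X ∈ {1, 7}) = 1/2.
Σ over the event: 1·3/11 + 7·5/22 = 41/22.
E[X | X ∈ {1, 7}] = (41/22) / (1/2) = 41/11.

41/11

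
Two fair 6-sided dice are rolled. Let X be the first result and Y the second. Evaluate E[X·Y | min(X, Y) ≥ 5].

121/4

Outcomes with min(X, Y) ≥ 5: (5,5), (5,6), (6,5), (6,6), each with probability 1/36.
E[X·Y | min(X, Y) ≥ 5] = (25 + 30 + 30 + 36) / 4 = 121/4.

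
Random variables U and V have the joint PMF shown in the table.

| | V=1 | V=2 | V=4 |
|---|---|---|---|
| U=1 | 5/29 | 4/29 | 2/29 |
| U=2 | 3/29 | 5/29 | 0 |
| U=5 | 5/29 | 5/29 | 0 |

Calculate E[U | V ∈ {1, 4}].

38/15

P(V ∈ {1, 4}) = 15/29.
Σ U·P over the event = 1·(5/29) + 1·(2/29) + 2·(3/29) + 5·(5/29) = 38/29.
E[U | V ∈ {1, 4}] = (38/29) / (15/29) = 38/15.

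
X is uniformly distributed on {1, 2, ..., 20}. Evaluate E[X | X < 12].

Given X < 12, X is equally likely to be any of {1, 2, 3, 4, 5, 6, 7, 8, 9, 10, 11}.
E[X | X < 12] = (1 + 2 + 3 + 4 + 5 + 6 + 7 + 8 + 9 + 10 + 11) / 11 = 6.

6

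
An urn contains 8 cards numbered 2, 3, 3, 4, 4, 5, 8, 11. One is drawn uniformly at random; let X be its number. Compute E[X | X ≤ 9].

29/7

P(X ≤ 9) = 7/8.
Σ over the event: 2·1/8 + 3·1/4 + 4·1/4 + 5·1/8 + 8·1/8 = 29/8.
E[X | X ≤ 9] = (29/8) / (7/8) = 29/7.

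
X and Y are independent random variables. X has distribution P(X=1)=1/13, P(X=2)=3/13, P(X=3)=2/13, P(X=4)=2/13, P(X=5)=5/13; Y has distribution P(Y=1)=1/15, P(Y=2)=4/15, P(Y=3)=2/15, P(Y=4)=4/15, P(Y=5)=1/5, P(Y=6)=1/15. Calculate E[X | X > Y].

367/82

P(X > Y) = 82/195.
Summing X·P(x,y) over outcomes with X > Y gives 367/195.
E[X | X > Y] = (367/195) / (82/195) = 367/82.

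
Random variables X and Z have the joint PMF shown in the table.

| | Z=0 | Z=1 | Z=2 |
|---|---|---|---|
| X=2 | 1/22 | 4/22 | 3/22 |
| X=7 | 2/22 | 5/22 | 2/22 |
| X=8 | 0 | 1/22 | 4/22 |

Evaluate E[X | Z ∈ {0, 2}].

17/3

P(Z ∈ {0, 2}) = 6/11.
Σ X·P over the event = 2·(1/22) + 2·(3/22) + 7·(2/22) + 7·(2/22) + 8·(4/22) = 34/11.
E[X | Z ∈ {0, 2}] = (34/11) / (6/11) = 17/3.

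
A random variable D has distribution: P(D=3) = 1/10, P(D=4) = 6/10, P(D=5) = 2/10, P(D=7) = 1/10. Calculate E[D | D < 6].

37/9

P(D < 6) = 9/10.
Σ over the event: 3·1/10 + 4·3/5 + 5·1/5 = 37/10.
E[D | D < 6] = (37/10) / (9/10) = 37/9.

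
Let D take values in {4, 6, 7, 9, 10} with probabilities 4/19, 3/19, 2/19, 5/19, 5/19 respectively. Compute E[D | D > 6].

109/12

P(D > 6) = 12/19.
Σ over the event: 7·2/19 + 9·5/19 + 10·5/19 = 109/19.
E[D | D > 6] = (109/19) / (12/19) = 109/12.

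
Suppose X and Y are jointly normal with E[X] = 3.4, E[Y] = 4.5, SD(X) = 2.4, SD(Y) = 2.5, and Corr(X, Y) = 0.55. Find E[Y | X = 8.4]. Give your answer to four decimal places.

E[Y | X=x] = μ_Y + ρ(σ_Y/σ_X)(x − μ_X) for jointly normal variables.
E[Y | X=8.4] = 4.5 + (0.55)·(2.5/2.4)·(8.4 − (3.4)) = 4.5 + (0.57292)·(5) = 7.3646.

7.3646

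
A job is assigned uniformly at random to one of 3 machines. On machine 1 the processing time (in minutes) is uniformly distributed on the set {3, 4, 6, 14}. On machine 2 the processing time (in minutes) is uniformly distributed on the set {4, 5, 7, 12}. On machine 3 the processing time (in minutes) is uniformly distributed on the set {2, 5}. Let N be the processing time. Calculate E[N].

23/4

E[N | machine 1] = (3+4+6+14)/4 = 27/4.
E[N | machine 2] = (4+5+7+12)/4 = 7.
E[N | machine 3] = (2+5)/2 = 7/2.
By the law of total expectation,
E[N] = (1/3)·(27/4) + (1/3)·(7) + (1/3)·(7/2) = 23/4.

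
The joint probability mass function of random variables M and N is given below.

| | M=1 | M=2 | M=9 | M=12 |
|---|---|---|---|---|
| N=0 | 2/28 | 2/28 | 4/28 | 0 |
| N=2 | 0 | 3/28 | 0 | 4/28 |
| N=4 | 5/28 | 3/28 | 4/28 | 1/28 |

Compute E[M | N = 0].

21/4

P(N = 0) = 2/7.
Σ M·P over the event = 1·(2/28) + 2·(2/28) + 9·(4/28) = 3/2.
E[M | N = 0] = (3/2) / (2/7) = 21/4.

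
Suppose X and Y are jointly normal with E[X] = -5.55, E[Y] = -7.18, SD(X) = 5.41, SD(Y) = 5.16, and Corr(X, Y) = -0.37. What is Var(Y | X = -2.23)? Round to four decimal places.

For a bivariate normal, Var(Y | X=x) = σ_Y²(1 − ρ²).
Var(Y | X=-2.23) = (5.16)²·(1 − (-0.37)²) = 26.6256·0.8631 = 22.9806.

22.9806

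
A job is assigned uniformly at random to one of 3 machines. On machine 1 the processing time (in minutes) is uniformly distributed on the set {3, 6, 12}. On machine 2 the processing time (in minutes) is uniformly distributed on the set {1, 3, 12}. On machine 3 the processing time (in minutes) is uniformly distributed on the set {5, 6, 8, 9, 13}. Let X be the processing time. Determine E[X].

308/45

E[X | machine 1] = (3+6+12)/3 = 7.
E[X | machine 2] = (1+3+12)/3 = 16/3.
E[X | machine 3] = (5+6+8+9+13)/5 = 41/5.
By the law of total expectation,
E[X] = (1/3)·(7) + (1/3)·(16/3) + (1/3)·(41/5) = 308/45.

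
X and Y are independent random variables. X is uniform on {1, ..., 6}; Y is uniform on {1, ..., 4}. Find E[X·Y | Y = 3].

21/2

Outcomes with Y = 3: (1,3), (2,3), (3,3), (4,3), (5,3), (6,3), each with probability 1/24.
E[X·Y | Y = 3] = (3 + 6 + 9 + 12 + 15 + 18) / 6 = 21/2.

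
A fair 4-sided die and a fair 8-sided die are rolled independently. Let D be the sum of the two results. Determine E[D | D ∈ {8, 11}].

9

P(D ∈ {8, 11}) = 3/16.
Σ over the event: 8·1/8 + 11·1/16 = 27/16.
E[D | D ∈ {8, 11}] = (27/16) / (3/16) = 9.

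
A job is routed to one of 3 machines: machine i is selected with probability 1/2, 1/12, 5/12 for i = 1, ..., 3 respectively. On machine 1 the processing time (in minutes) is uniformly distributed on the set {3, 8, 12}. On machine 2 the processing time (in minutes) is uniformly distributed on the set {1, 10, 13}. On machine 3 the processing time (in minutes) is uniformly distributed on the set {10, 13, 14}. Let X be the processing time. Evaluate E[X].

347/36

E[X | machine 1] = (3+8+12)/3 = 23/3.
E[X | machine 2] = (1+10+13)/3 = 8.
E[X | machine 3] = (10+13+14)/3 = 37/3.
By the law of total expectation,
E[X] = (1/2)·(23/3) + (1/12)·(8) + (5/12)·(37/3) = 347/36.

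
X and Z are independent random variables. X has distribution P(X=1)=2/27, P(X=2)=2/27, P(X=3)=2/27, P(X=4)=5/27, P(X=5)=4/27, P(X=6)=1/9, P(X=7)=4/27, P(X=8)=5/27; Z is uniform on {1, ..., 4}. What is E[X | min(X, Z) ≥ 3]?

P(min(X, Z) ≥ 3) = 23/54.
Summing X·P(x,y) over outcomes with min(X, Z) ≥ 3 gives 22/9.
E[X | min(X, Z) ≥ 3] = (22/9) / (23/54) = 132/23.

132/23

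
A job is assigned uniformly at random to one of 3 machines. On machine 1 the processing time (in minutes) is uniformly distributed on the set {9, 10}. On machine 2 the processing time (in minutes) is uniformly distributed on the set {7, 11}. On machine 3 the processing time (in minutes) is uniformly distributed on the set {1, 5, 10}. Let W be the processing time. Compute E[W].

E[W | machine 1] = (9+10)/2 = 19/2.
E[W | machine 2] = (7+11)/2 = 9.
E[W | machine 3] = (1+5+10)/3 = 16/3.
By the law of total expectation,
E[W] = (1/3)·(19/2) + (1/3)·(9) + (1/3)·(16/3) = 143/18.

143/18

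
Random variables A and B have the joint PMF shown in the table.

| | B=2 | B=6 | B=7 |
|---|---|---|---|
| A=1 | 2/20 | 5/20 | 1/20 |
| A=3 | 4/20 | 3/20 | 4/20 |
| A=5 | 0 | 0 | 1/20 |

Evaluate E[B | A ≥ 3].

61/12

P(A ≥ 3) = 3/5.
Σ B·P over the event = 2·(4/20) + 6·(3/20) + 7·(4/20) + 7·(1/20) = 61/20.
E[B | A ≥ 3] = (61/20) / (3/5) = 61/12.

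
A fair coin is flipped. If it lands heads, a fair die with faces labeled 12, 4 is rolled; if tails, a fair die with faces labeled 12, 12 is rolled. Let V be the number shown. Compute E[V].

10

E[V | heads] = (12+4)/2 = 8.
E[V | tails] = (12+12)/2 = 12.
E[V] = (1/2)·(8) + (1/2)·(12) = 10.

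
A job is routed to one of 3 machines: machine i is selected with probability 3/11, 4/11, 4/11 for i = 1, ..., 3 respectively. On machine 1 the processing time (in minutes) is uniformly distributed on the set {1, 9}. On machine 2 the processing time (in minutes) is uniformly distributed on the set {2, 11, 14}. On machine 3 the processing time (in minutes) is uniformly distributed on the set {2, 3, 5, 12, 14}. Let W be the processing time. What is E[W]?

E[W | machine 1] = (1+9)/2 = 5.
E[W | machine 2] = (2+11+14)/3 = 9.
E[W | machine 3] = (2+3+5+12+14)/5 = 36/5.
By the law of total expectation,
E[W] = (3/11)·(5) + (4/11)·(9) + (4/11)·(36/5) = 399/55.

399/55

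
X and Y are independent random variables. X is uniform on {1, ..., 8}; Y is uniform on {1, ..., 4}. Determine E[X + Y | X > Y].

P(X > Y) = 11/16.
Summing (X+Y)·P(x,y) over outcomes with X > Y gives 87/16.
E[X + Y | X > Y] = (87/16) / (11/16) = 87/11.

87/11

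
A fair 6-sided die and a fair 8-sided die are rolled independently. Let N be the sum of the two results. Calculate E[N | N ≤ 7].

P(N ≤ 7) = 7/16.
Σ over the event: 2·1/48 + 3·1/24 + 4·1/16 + 5·1/12 + 6·5/48 + 7·1/8 = 7/3.
E[N | N ≤ 7] = (7/3) / (7/16) = 16/3.

16/3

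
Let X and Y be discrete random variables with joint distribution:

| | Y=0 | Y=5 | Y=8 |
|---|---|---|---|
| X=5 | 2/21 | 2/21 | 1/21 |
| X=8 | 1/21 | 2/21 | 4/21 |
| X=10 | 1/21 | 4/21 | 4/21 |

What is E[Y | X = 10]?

P(X = 10) = 3/7.
Σ Y·P over the event = 0·(1/21) + 5·(4/21) + 8·(4/21) = 52/21.
E[Y | X = 10] = (52/21) / (3/7) = 52/9.

52/9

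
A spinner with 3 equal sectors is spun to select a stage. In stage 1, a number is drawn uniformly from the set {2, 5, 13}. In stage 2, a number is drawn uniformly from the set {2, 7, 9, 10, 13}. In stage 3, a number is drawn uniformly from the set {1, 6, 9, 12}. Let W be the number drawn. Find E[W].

328/45

E[W | stage 1] = (2+5+13)/3 = 20/3.
E[W | stage 2] = (2+7+9+10+13)/5 = 41/5.
E[W | stage 3] = (1+6+9+12)/4 = 7.
By the law of total expectation,
E[W] = (1/3)·(20/3) + (1/3)·(41/5) + (1/3)·(7) = 328/45.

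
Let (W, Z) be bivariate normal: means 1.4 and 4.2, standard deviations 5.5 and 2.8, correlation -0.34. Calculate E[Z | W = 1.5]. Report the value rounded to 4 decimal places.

For a bivariate normal, E[Z | W=x] = μ_Z + ρ·(σ_Z/σ_W)·(x − μ_W).
E[Z | W=1.5] = 4.2 + (-0.34)·(2.8/5.5)·(1.5 − (1.4)) = 4.2 + (-0.17309)·(0.1) = 4.1827.

4.1827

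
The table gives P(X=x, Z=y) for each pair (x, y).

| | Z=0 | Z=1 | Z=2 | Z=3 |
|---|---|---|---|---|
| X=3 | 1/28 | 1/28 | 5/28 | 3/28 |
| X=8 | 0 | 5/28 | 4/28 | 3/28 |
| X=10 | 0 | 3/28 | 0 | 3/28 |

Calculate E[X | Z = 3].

7

P(Z = 3) = 9/28.
Σ X·P over the event = 3·(3/28) + 8·(3/28) + 10·(3/28) = 9/4.
E[X | Z = 3] = (9/4) / (9/28) = 7.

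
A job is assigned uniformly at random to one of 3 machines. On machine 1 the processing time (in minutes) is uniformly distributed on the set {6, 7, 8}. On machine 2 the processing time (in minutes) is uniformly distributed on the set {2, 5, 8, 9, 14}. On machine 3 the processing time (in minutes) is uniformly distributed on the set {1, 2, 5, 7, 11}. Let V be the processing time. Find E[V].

E[V | machine 1] = (6+7+8)/3 = 7.
E[V | machine 2] = (2+5+8+9+14)/5 = 38/5.
E[V | machine 3] = (1+2+5+7+11)/5 = 26/5.
By the law of total expectation,
E[V] = (1/3)·(7) + (1/3)·(38/5) + (1/3)·(26/5) = 33/5.

33/5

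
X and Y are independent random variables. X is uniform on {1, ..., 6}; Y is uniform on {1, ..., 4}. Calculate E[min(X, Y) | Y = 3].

Outcomes with Y = 3: (1,3), (2,3), (3,3), (4,3), (5,3), (6,3), each with probability 1/24.
E[min(X, Y) | Y = 3] = (1 + 2 + 3 + 3 + 3 + 3) / 6 = 5/2.

5/2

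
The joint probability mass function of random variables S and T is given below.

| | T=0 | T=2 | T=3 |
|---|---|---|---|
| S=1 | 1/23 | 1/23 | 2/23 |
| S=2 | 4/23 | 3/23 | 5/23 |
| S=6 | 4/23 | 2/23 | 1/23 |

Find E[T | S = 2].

7/4

P(S = 2) = 12/23.
Σ T·P over the event = 0·(4/23) + 2·(3/23) + 3·(5/23) = 21/23.
E[T | S = 2] = (21/23) / (12/23) = 7/4.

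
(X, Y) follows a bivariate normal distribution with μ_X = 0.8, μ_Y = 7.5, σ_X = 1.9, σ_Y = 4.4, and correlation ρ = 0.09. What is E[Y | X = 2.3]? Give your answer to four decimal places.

7.8126

For a bivariate normal, E[Y | X=x] = μ_Y + ρ·(σ_Y/σ_X)·(x − μ_X).
E[Y | X=2.3] = 7.5 + (0.09)·(4.4/1.9)·(2.3 − (0.8)) = 7.5 + (0.20842)·(1.5) = 7.8126.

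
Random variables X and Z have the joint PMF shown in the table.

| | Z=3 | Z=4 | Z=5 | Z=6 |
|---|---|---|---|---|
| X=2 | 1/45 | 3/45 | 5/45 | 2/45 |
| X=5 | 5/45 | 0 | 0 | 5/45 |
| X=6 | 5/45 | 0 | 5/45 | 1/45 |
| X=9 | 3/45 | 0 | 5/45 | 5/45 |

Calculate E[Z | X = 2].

52/11

P(X = 2) = 11/45.
Σ Z·P over the event = 3·(1/45) + 4·(3/45) + 5·(5/45) + 6·(2/45) = 52/45.
E[Z | X = 2] = (52/45) / (11/45) = 52/11.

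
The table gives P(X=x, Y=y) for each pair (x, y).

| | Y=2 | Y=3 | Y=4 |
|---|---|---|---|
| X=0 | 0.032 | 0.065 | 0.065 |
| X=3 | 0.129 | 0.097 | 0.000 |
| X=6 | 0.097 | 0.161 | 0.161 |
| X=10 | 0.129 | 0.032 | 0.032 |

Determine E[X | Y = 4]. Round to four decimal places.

4.9845

P(Y = 4) = 0.258.
Σ X·P over the event = 0·(0.065) + 6·(0.161) + 10·(0.032) = 1.286.
E[X | Y = 4] = (1.286) / (0.258) = 4.9845.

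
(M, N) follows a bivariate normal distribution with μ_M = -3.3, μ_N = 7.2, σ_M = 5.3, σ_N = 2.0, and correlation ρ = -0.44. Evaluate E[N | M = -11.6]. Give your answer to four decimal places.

8.5781

The regression of N on M has slope ρ·σ_N/σ_M and passes through (μ_M, μ_N).
E[N | M=-11.6] = 7.2 + (-0.44)·(2.0/5.3)·(-11.6 − (-3.3)) = 7.2 + (-0.16604)·(-8.3) = 8.5781.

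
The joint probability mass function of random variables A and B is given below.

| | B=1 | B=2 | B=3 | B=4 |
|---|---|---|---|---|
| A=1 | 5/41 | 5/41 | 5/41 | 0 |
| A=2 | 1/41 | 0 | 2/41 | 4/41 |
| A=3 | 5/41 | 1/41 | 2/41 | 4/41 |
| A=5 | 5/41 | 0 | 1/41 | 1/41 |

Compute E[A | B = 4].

25/9

P(B = 4) = 9/41.
Summing A·P(A=x,B=y) over the conditioning event gives 25/41.
E[A | B = 4] = (25/41) / (9/41) = 25/9.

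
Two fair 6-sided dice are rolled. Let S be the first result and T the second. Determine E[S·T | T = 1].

7/2

Outcomes with T = 1: (1,1), (2,1), (3,1), (4,1), (5,1), (6,1), each with probability 1/36.
E[S·T | T = 1] = (1 + 2 + 3 + 4 + 5 + 6) / 6 = 7/2.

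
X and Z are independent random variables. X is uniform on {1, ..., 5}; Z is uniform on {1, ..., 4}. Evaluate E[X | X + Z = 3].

P(X + Z = 3) = 1/10.
Summing X·P(x,y) over outcomes with X + Z = 3 gives 3/20.
E[X | X + Z = 3] = (3/20) / (1/10) = 3/2.

3/2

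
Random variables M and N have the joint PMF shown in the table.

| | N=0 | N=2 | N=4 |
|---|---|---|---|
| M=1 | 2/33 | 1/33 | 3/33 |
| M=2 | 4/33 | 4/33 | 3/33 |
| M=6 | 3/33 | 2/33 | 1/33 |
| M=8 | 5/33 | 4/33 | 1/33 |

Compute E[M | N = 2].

P(N = 2) = 1/3.
Σ M·P over the event = 1·(1/33) + 2·(4/33) + 6·(2/33) + 8·(4/33) = 53/33.
E[M | N = 2] = (53/33) / (1/3) = 53/11.

53/11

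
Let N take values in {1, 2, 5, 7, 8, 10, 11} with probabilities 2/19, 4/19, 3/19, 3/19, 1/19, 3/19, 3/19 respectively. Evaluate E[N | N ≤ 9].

P(N ≤ 9) = 13/19.
Σ over the event: 1·2/19 + 2·4/19 + 5·3/19 + 7·3/19 + 8·1/19 = 54/19.
E[N | N ≤ 9] = (54/19) / (13/19) = 54/13.

54/13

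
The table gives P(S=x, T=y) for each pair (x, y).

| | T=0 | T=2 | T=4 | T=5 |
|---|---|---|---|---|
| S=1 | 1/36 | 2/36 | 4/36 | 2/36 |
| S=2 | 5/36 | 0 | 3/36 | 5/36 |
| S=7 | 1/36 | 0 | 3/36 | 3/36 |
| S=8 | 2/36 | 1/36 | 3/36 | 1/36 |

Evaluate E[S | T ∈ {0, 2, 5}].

P(T ∈ {0, 2, 5}) = 23/36.
Summing S·P(S=x,T=y) over the conditioning event gives 85/36.
E[S | T ∈ {0, 2, 5}] = (85/36) / (23/36) = 85/23.

85/23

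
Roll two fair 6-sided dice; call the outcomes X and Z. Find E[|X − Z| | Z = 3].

P(Z = 3) = 1/6.
Summing |X−Z|·P(x,y) over outcomes with Z = 3 gives 1/4.
E[|X − Z| | Z = 3] = (1/4) / (1/6) = 3/2.

3/2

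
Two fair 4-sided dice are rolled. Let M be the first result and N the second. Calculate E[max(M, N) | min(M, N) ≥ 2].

31/9

Outcomes with min(M, N) ≥ 2: (2,2), (2,3), (2,4), (3,2), (3,3), (3,4), (4,2), (4,3), (4,4), each with probability 1/16.
E[max(M, N) | min(M, N) ≥ 2] = (2 + 3 + 4 + 3 + 3 + 4 + 4 + 4 + 4) / 9 = 31/9.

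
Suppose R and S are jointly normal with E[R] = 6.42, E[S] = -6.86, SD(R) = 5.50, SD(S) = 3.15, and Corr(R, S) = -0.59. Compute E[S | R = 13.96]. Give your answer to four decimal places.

-9.4078

For a bivariate normal, E[S | R=x] = μ_S + ρ·(σ_S/σ_R)·(x − μ_R).
E[S | R=13.96] = -6.86 + (-0.59)·(3.15/5.50)·(13.96 − (6.42)) = -6.86 + (-0.33791)·(7.54) = -9.4078.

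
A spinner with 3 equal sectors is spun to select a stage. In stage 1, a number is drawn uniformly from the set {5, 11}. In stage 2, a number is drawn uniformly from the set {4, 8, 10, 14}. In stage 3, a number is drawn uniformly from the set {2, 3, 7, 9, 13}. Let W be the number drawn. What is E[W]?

119/15

E[W | stage 1] = (5+11)/2 = 8.
E[W | stage 2] = (4+8+10+14)/4 = 9.
E[W | stage 3] = (2+3+7+9+13)/5 = 34/5.
By the law of total expectation,
E[W] = (1/3)·(8) + (1/3)·(9) + (1/3)·(34/5) = 119/15.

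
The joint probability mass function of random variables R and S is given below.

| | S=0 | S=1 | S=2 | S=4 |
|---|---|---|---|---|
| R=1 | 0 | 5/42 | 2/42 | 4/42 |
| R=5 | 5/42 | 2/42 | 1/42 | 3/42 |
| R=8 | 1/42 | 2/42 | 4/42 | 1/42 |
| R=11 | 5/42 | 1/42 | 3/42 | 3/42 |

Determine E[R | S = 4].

P(S = 4) = 11/42.
Σ R·P over the event = 1·(4/42) + 5·(3/42) + 8·(1/42) + 11·(3/42) = 10/7.
E[R | S = 4] = (10/7) / (11/42) = 60/11.

60/11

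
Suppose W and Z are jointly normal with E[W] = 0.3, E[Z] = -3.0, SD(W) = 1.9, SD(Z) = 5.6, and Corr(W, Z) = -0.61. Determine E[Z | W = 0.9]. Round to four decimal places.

-4.0787

For a bivariate normal, E[Z | W=x] = μ_Z + ρ·(σ_Z/σ_W)·(x − μ_W).
E[Z | W=0.9] = -3.0 + (-0.61)·(5.6/1.9)·(0.9 − (0.3)) = -3.0 + (-1.7979)·(0.6) = -4.0787.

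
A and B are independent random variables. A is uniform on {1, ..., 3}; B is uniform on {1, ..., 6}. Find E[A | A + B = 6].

Outcomes with A + B = 6: (1,5), (2,4), (3,3), each with probability 1/18.
E[A | A + B = 6] = (1 + 2 + 3) / 3 = 2.

2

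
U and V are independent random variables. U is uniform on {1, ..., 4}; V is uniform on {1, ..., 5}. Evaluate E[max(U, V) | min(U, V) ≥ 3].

25/6

P(min(U, V) ≥ 3) = 3/10.
Summing max(U,V)·P(x,y) over outcomes with min(U, V) ≥ 3 gives 5/4.
E[max(U, V) | min(U, V) ≥ 3] = (5/4) / (3/10) = 25/6.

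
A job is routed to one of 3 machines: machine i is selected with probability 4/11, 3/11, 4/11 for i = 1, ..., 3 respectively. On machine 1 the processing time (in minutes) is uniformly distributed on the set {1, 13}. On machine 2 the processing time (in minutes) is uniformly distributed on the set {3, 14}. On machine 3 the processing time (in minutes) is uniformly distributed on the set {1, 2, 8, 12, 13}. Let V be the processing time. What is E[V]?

E[V | machine 1] = (1+13)/2 = 7.
E[V | machine 2] = (3+14)/2 = 17/2.
E[V | machine 3] = (1+2+8+12+13)/5 = 36/5.
E[V] = (4/11)·(7) + (3/11)·(17/2) + (4/11)·(36/5) = 823/110.

823/110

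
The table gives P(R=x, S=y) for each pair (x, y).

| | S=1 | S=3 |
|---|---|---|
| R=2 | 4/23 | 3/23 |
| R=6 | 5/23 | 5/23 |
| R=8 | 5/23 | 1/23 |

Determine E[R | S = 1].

P(S = 1) = 14/23.
Σ R·P over the event = 2·(4/23) + 6·(5/23) + 8·(5/23) = 78/23.
E[R | S = 1] = (78/23) / (14/23) = 39/7.

39/7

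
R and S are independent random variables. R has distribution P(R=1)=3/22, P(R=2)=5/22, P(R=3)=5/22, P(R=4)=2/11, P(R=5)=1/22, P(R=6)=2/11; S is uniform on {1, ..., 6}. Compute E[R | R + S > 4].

197/54

P(R + S > 4) = 9/11.
Summing R·P(x,y) over outcomes with R + S > 4 gives 197/66.
E[R | R + S > 4] = (197/66) / (9/11) = 197/54.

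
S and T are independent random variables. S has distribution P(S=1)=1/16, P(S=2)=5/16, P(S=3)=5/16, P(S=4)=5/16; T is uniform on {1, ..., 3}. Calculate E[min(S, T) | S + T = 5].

5/3

P(S + T = 5) = 5/16.
Summing min(S,T)·P(x,y) over outcomes with S + T = 5 gives 25/48.
E[min(S, T) | S + T = 5] = (25/48) / (5/16) = 5/3.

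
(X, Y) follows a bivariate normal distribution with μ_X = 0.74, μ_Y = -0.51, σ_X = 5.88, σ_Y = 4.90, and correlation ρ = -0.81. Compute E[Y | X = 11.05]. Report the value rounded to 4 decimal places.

For a bivariate normal, E[Y | X=x] = μ_Y + ρ·(σ_Y/σ_X)·(x − μ_X).
E[Y | X=11.05] = -0.51 + (-0.81)·(4.90/5.88)·(11.05 − (0.74)) = -0.51 + (-0.675)·(10.31) = -7.4693.

-7.4693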